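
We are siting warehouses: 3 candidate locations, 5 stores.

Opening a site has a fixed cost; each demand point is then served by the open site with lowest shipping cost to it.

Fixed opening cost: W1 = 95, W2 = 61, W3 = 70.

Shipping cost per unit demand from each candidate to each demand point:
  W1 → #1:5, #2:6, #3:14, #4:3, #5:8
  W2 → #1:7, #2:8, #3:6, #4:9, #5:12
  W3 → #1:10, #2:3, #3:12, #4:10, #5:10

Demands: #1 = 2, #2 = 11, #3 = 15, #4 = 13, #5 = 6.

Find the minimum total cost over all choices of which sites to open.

Open {W1, W2}: assign each demand point to its cheapest open site.
  #1→W1 2×5=10, #2→W1 11×6=66, #3→W2 15×6=90, #4→W1 13×3=39, #5→W1 6×8=48
  shipping cost 253, fixed 156 → total 409.
Compare {W2}: shipping cost 381 + fixed 61 = 442.
Compare {W2, W3}: shipping cost 314 + fixed 131 = 445.
Compare {W1, W2, W3}: shipping cost 220 + fixed 226 = 446.
All other subsets cost ≥ 442. Minimum total cost: 409.

409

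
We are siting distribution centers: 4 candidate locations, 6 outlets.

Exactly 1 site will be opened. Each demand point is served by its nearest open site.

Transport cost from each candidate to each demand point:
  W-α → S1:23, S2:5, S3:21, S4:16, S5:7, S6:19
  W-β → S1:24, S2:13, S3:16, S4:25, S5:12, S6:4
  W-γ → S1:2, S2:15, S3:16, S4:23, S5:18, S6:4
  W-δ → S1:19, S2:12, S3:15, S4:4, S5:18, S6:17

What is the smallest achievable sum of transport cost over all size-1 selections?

78

Open {W-γ}.
  S1→W-γ 2, S2→W-γ 15, S3→W-γ 16, S4→W-γ 23, S5→W-γ 18, S6→W-γ 4  ⇒ total 78.
Compare {W-δ}: total 85.
Compare {W-α}: total 91.
No size-1 selection does better; minimum is 78.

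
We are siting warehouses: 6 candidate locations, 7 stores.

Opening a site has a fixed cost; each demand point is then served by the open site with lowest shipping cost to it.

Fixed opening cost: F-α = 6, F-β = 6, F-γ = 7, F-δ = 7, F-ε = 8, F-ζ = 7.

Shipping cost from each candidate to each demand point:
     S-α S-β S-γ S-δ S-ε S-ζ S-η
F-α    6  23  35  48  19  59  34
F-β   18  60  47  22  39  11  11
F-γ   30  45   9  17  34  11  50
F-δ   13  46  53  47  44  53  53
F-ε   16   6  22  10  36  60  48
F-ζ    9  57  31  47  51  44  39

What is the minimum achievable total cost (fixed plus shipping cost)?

Open {F-α, F-β, F-γ, F-ε}: assign each demand point to its cheapest open site.
  S-α→F-α 6, S-β→F-ε 6, S-γ→F-γ 9, S-δ→F-ε 10, S-ε→F-α 19, S-ζ→F-β 11, S-η→F-β 11
  shipping cost 72, fixed 27 → total 99.
Compare {F-α, F-β, F-ε}: shipping cost 85 + fixed 20 = 105.
Compare {F-α, F-β, F-γ, F-δ, F-ε}: shipping cost 72 + fixed 34 = 106.
Compare {F-α, F-β, F-γ, F-ε, F-ζ}: shipping cost 72 + fixed 34 = 106.
All other subsets cost ≥ 105. Minimum total cost: 99.

99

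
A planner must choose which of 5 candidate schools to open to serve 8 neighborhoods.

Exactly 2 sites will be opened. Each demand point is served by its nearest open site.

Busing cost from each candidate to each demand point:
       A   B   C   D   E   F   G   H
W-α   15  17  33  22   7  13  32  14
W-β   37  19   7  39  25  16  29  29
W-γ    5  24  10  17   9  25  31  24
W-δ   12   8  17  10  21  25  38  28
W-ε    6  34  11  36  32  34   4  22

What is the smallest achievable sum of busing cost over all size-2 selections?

94

Open {W-α, W-ε}.
  A→W-ε 6, B→W-α 17, C→W-ε 11, D→W-α 22, E→W-α 7, F→W-α 13, G→W-ε 4, H→W-α 14  ⇒ total 94.
Compare {W-δ, W-ε}: total 107.
Compare {W-α, W-δ}: total 113.
No size-2 selection does better; minimum is 94.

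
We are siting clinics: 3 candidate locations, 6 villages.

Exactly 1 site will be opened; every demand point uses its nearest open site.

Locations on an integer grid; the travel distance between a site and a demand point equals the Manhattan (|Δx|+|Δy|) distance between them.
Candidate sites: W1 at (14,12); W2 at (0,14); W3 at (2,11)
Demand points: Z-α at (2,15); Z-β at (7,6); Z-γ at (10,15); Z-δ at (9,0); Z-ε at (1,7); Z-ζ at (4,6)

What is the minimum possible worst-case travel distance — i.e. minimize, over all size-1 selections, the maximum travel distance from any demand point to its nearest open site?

18

Open {W1}.
  Farthest demand point is Z-ε at travel distance 18 (to W1); all others are ≤ 18.
With {W3} the worst case is 18.
With {W2} the worst case is 23.
No size-1 selection achieves below 18.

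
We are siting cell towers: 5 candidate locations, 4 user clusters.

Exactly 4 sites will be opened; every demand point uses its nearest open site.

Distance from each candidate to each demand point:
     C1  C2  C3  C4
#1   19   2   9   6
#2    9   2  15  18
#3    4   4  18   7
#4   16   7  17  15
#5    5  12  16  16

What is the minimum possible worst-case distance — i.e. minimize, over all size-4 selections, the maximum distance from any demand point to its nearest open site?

Open {#1, #2, #3, #4}.
  Farthest demand point is C3 at distance 9 (to #1); all others are ≤ 9.
With {#1, #2, #3, #5} the worst case is 9.
With {#1, #2, #4, #5} the worst case is 9.
No size-4 selection achieves below 9.

9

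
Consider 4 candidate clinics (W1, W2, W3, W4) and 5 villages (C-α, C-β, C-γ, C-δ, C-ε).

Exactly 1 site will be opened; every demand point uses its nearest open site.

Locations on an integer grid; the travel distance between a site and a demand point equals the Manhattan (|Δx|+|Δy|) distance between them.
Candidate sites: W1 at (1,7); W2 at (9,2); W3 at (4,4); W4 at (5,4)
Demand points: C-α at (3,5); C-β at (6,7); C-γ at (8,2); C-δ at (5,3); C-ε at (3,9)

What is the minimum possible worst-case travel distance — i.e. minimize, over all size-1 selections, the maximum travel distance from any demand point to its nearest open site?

Open {W3}.
  Farthest demand point is C-γ at travel distance 6 (to W3); all others are ≤ 6.
With {W4} the worst case is 7.
With {W1} the worst case is 12.
No size-1 selection achieves below 6.

6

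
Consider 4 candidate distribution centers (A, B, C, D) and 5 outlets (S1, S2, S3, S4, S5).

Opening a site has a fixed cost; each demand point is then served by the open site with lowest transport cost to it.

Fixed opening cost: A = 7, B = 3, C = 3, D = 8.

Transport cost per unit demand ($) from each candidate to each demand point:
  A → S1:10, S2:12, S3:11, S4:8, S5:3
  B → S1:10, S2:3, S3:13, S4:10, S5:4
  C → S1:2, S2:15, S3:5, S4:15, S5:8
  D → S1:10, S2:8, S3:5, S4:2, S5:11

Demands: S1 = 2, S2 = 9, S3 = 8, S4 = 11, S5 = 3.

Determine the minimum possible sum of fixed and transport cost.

Open {B, C, D}: assign each demand point to its cheapest open site.
  S1→C 2×2=4, S2→B 9×3=27, S3→C 8×5=40, S4→D 11×2=22, S5→B 3×4=12
  transport cost 105, fixed 14 → total 119.
Compare {A, B, C, D}: transport cost 102 + fixed 21 = 123.
Compare {B, D}: transport cost 121 + fixed 11 = 132.
Compare {A, B, D}: transport cost 118 + fixed 18 = 136.
All other subsets cost ≥ 123. Minimum total cost: 119.

119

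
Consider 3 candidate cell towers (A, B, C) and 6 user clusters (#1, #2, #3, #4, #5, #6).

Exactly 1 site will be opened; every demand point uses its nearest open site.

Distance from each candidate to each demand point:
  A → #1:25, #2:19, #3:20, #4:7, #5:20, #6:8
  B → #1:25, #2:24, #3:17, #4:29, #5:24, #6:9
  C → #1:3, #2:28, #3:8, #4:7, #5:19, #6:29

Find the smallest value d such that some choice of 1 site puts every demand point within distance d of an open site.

25

Open {A}.
  Farthest demand point is #1 at distance 25 (to A); all others are ≤ 25.
With {B} the worst case is 29.
With {C} the worst case is 29.
No size-1 selection achieves below 25.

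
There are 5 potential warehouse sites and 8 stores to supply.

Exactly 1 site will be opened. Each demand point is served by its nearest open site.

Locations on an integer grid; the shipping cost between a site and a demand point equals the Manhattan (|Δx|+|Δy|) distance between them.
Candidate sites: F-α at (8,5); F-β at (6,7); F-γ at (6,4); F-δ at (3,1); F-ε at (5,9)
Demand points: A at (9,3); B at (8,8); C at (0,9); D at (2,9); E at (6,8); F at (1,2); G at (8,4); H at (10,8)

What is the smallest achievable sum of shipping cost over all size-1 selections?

45

Open {F-β}.
  A→F-β 7, B→F-β 3, C→F-β 8, D→F-β 6, E→F-β 1, F→F-β 10, G→F-β 5, H→F-β 5  ⇒ total 45.
Compare {F-α}: total 49.
Compare {F-ε}: total 49.
No size-1 selection does better; minimum is 45.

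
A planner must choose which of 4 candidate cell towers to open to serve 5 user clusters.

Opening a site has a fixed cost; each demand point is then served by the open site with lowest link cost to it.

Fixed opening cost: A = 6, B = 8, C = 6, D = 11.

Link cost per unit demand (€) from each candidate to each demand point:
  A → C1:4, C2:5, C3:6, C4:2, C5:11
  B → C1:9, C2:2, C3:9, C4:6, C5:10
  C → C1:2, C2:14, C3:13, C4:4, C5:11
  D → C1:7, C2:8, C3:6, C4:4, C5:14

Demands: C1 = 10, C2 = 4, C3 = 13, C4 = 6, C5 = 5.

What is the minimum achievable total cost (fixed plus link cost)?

188

Open {A, B, C}: assign each demand point to its cheapest open site.
  C1→C 10×2=20, C2→B 4×2=8, C3→A 13×6=78, C4→A 6×2=12, C5→B 5×10=50
  link cost 168, fixed 20 → total 188.
Compare {A, C}: link cost 185 + fixed 12 = 197.
Compare {A, B, C, D}: link cost 168 + fixed 31 = 199.
Compare {A, B}: link cost 188 + fixed 14 = 202.
All other subsets cost ≥ 197. Minimum total cost: 188.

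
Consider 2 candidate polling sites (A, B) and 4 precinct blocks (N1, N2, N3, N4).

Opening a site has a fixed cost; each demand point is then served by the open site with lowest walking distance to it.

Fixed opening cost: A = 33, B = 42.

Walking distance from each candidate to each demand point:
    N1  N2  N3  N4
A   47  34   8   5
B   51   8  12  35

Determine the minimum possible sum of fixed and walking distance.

Open {A}: assign each demand point to its cheapest open site.
  N1→A 47, N2→A 34, N3→A 8, N4→A 5
  walking distance 94, fixed 33 → total 127.
Compare {A, B}: walking distance 68 + fixed 75 = 143.
Compare {B}: walking distance 106 + fixed 42 = 148.

127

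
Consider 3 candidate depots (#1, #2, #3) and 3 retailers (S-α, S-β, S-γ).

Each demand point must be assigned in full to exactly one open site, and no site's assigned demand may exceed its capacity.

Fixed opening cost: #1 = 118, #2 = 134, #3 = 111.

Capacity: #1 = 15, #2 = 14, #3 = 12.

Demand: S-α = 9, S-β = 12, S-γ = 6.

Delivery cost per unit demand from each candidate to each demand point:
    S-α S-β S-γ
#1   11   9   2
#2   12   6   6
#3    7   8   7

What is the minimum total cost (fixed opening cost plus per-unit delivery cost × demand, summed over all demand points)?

Open {#1, #2}; cheapest assignment that respects the capacities:
  #1 (cap 15, load 15): S-α, S-γ — cost 9×11 + 6×2 = 111
  #2 (cap 14, load 12): S-β — cost 12×6 = 72
  Shipping 183, fixed 252 → total 435.
  Any other capacity-feasible assignment to {#1, #2} ships for at least 183.
Compare {#1, #3}: its best feasible assignment gives total 436.
Compare {#1, #2, #3}: its best feasible assignment gives total 510.
Every other set of open sites that can feasibly serve all demand totals ≥ 436 even under its best assignment. Minimum: 435.

435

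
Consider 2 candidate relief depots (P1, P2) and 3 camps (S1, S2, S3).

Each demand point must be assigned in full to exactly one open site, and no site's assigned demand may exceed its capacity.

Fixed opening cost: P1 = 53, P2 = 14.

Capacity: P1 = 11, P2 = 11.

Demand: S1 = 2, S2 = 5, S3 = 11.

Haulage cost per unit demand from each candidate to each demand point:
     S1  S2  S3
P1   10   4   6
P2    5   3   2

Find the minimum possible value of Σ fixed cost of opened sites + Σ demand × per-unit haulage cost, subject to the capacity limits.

129

Open {P1, P2}; cheapest assignment that respects the capacities:
  P1 (cap 11, load 7): S1, S2 — cost 2×10 + 5×4 = 40
  P2 (cap 11, load 11): S3 — cost 11×2 = 22
  Shipping 62, fixed 67 → total 129.
  Any other capacity-feasible assignment to {P1, P2} ships for at least 62.
Total demand is 18 and no other set of sites has combined capacity ≥ 18, so {P1, P2} is the only feasible choice of open sites. Minimum: 129.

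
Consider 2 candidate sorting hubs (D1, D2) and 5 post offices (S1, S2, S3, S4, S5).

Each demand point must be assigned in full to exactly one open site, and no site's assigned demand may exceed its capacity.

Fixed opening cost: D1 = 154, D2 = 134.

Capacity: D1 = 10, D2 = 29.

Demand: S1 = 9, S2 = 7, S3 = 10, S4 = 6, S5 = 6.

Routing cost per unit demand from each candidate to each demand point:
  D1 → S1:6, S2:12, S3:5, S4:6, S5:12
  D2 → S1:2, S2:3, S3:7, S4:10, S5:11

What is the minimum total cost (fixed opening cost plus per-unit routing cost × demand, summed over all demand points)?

Open {D1, D2}; cheapest assignment that respects the capacities:
  D1 (cap 10, load 10): S3 — cost 10×5 = 50
  D2 (cap 29, load 28): S1, S2, S4, S5 — cost 9×2 + 7×3 + 6×10 + 6×11 = 165
  Shipping 215, fixed 288 → total 503.
  Any other capacity-feasible assignment to {D1, D2} ships for at least 215.
Total demand is 38 and no other set of sites has combined capacity ≥ 38, so {D1, D2} is the only feasible choice of open sites. Minimum: 503.

503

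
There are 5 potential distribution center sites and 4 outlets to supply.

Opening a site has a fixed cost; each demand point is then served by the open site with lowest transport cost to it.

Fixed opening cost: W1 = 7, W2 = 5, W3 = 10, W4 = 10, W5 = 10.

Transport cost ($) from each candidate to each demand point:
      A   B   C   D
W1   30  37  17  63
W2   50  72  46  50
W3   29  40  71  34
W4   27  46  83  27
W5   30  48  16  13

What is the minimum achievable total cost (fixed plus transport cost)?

Open {W1, W5}: assign each demand point to its cheapest open site.
  A→W1 30, B→W1 37, C→W5 16, D→W5 13
  transport cost 96, fixed 17 → total 113.
Compare {W5}: transport cost 107 + fixed 10 = 117.
Compare {W3, W5}: transport cost 98 + fixed 20 = 118.
Compare {W1, W2, W5}: transport cost 96 + fixed 22 = 118.
All other subsets cost ≥ 117. Minimum total cost: 113.

113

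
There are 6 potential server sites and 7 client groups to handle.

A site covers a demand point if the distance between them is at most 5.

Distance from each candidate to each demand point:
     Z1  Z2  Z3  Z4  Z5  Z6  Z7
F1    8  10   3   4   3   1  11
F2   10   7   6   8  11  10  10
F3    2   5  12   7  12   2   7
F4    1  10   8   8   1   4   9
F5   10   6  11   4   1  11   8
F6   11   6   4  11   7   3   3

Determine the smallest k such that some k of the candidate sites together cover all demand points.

Coverage sets (demand points within 5 of each site):
  F1: {Z3, Z4, Z5, Z6}
  F2: {}
  F3: {Z1, Z2, Z6}
  F4: {Z1, Z5, Z6}
  F5: {Z4, Z5}
  F6: {Z3, Z6, Z7}
No 2 sites suffice: every size-2 union leaves at least one demand point uncovered.
But {F1, F3, F6} covers everything, so the minimum is 3.

3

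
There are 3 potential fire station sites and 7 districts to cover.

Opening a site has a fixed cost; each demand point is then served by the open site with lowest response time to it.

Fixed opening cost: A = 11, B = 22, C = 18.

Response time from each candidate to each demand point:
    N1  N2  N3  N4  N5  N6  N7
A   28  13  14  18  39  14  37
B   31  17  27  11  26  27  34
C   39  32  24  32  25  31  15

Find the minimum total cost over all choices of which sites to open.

156

Open {A, C}: assign each demand point to its cheapest open site.
  N1→A 28, N2→A 13, N3→A 14, N4→A 18, N5→C 25, N6→A 14, N7→C 15
  response time 127, fixed 29 → total 156.
Compare {A, B, C}: response time 120 + fixed 51 = 171.
Compare {A, B}: response time 140 + fixed 33 = 173.
Compare {A}: response time 163 + fixed 11 = 174.
All other subsets cost ≥ 171. Minimum total cost: 156.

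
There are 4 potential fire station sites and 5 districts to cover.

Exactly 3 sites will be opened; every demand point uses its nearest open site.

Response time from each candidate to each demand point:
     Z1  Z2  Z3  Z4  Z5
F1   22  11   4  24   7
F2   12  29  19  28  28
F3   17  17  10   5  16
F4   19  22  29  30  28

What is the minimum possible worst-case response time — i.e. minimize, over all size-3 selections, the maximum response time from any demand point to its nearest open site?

Open {F1, F2, F3}.
  Farthest demand point is Z1 at response time 12 (to F2); all others are ≤ 12.
With {F1, F3, F4} the worst case is 17.
With {F2, F3, F4} the worst case is 17.
No size-3 selection achieves below 12.

12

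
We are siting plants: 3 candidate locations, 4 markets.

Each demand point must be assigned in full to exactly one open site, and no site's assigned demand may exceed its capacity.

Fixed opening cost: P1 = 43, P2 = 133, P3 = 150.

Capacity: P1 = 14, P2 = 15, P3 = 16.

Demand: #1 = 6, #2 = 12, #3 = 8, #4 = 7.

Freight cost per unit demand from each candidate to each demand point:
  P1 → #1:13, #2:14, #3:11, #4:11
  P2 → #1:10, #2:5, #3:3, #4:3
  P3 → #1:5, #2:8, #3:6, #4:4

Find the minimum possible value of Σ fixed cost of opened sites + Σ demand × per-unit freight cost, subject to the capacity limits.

Open {P1, P2, P3}; cheapest assignment that respects the capacities:
  P1 (cap 14, load 8): #3 — cost 8×11 = 88
  P2 (cap 15, load 12): #2 — cost 12×5 = 60
  P3 (cap 16, load 13): #1, #4 — cost 6×5 + 7×4 = 58
  Shipping 206, fixed 326 → total 532.
  Any other capacity-feasible assignment to {P1, P2, P3} ships for at least 206.
Total demand is 33 and no other set of sites has combined capacity ≥ 33, so {P1, P2, P3} is the only feasible choice of open sites. Minimum: 532.

532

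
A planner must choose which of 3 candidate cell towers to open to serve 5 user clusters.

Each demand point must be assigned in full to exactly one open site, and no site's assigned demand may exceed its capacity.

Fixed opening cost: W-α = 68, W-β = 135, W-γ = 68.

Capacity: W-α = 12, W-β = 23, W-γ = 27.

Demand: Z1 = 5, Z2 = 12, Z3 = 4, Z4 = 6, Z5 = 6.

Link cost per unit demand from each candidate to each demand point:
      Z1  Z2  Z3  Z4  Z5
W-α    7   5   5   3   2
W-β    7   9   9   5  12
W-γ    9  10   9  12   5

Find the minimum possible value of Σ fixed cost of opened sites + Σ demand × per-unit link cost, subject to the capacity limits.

367

Open {W-α, W-γ}; cheapest assignment that respects the capacities:
  W-α (cap 12, load 12): Z4, Z5 — cost 6×3 + 6×2 = 30
  W-γ (cap 27, load 21): Z1, Z2, Z3 — cost 5×9 + 12×10 + 4×9 = 201
  Shipping 231, fixed 136 → total 367.
  Any other capacity-feasible assignment to {W-α, W-γ} ships for at least 231.
Compare {W-α, W-β}: its best feasible assignment gives total 408.
Compare {W-β, W-γ}: its best feasible assignment gives total 442.
Every other set of open sites that can feasibly serve all demand totals ≥ 408 even under its best assignment. Minimum: 367.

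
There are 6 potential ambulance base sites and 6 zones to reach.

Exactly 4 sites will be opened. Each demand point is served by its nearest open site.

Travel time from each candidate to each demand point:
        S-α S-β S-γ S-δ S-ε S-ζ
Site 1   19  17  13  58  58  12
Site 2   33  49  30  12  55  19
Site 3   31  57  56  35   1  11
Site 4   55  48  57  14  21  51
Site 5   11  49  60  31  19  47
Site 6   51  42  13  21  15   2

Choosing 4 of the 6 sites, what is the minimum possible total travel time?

Open {Site 1, Site 2, Site 3, Site 6}.
  S-α→Site 1 19, S-β→Site 1 17, S-γ→Site 1 13, S-δ→Site 2 12, S-ε→Site 3 1, S-ζ→Site 6 2  ⇒ total 64.
Compare {Site 1, Site 2, Site 3, Site 5}: total 65.
Compare {Site 1, Site 3, Site 5, Site 6}: total 65.
No size-4 selection does better; minimum is 64.

64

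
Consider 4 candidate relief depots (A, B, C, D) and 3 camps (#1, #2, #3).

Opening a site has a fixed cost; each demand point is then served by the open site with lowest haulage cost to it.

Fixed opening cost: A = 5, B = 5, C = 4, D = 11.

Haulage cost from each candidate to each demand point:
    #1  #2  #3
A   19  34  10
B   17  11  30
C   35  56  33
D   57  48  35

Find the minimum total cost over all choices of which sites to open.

Open {A, B}: assign each demand point to its cheapest open site.
  #1→B 17, #2→B 11, #3→A 10
  haulage cost 38, fixed 10 → total 48.
Compare {A, B, C}: haulage cost 38 + fixed 14 = 52.
Compare {A, B, D}: haulage cost 38 + fixed 21 = 59.
Compare {B}: haulage cost 58 + fixed 5 = 63.
All other subsets cost ≥ 52. Minimum total cost: 48.

48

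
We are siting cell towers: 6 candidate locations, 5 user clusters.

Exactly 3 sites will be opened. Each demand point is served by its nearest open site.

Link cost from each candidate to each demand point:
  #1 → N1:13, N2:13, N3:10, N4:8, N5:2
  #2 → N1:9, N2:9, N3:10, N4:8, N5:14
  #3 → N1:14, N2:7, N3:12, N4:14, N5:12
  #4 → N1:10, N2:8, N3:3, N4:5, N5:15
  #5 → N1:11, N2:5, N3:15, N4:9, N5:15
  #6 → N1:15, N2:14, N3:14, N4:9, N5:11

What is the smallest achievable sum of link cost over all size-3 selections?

Open {#1, #4, #5}.
  N1→#4 10, N2→#5 5, N3→#4 3, N4→#4 5, N5→#1 2  ⇒ total 25.
Compare {#1, #2, #4}: total 27.
Compare {#1, #3, #4}: total 27.
No size-3 selection does better; minimum is 25.

25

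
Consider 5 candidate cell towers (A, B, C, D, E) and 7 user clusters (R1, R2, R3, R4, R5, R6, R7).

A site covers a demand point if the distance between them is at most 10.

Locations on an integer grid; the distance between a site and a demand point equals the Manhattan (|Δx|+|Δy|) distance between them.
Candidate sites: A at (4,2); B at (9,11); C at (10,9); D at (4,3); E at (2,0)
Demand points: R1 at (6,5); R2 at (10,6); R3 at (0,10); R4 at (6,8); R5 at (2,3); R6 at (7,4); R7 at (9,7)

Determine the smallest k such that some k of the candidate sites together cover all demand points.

2

Coverage sets (demand points within 10 of each site):
  A: {R1, R2, R4, R5, R6, R7}
  B: {R1, R2, R3, R4, R6, R7}
  C: {R1, R2, R4, R6, R7}
  D: {R1, R2, R4, R5, R6, R7}
  E: {R1, R5, R6}
No single site covers all 7 demand points.
But {A, B} covers everything, so the minimum is 2.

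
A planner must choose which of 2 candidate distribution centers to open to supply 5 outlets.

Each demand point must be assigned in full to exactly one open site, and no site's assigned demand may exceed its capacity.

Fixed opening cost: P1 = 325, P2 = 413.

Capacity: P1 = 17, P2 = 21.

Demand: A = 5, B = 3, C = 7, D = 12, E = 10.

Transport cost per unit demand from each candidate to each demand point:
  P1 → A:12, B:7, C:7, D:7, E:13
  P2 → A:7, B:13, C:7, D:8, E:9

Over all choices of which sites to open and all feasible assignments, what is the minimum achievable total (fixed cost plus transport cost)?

1060

Open {P1, P2}; cheapest assignment that respects the capacities:
  P1 (cap 17, load 17): A, D — cost 5×12 + 12×7 = 144
  P2 (cap 21, load 20): B, C, E — cost 3×13 + 7×7 + 10×9 = 178
  Shipping 322, fixed 738 → total 1060.
  Any other capacity-feasible assignment to {P1, P2} ships for at least 322.
Total demand is 37 and no other set of sites has combined capacity ≥ 37, so {P1, P2} is the only feasible choice of open sites. Minimum: 1060.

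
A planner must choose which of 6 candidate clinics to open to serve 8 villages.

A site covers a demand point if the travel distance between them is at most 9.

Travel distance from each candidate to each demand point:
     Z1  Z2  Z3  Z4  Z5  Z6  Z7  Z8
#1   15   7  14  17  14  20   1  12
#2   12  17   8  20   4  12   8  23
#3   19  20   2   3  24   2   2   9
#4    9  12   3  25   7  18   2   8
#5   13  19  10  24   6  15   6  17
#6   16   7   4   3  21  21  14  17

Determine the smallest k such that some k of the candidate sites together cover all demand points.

3

Coverage sets (demand points within 9 of each site):
  #1: {Z2, Z7}
  #2: {Z3, Z5, Z7}
  #3: {Z3, Z4, Z6, Z7, Z8}
  #4: {Z1, Z3, Z5, Z7, Z8}
  #5: {Z5, Z7}
  #6: {Z2, Z3, Z4}
No 2 sites suffice: every size-2 union leaves at least one demand point uncovered.
But {#1, #3, #4} covers everything, so the minimum is 3.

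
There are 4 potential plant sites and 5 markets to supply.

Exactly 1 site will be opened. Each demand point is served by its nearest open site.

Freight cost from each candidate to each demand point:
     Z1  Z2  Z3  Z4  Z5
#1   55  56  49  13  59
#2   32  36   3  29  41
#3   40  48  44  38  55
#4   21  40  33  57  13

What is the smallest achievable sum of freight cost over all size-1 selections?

141

Open {#2}.
  Z1→#2 32, Z2→#2 36, Z3→#2 3, Z4→#2 29, Z5→#2 41  ⇒ total 141.
Compare {#4}: total 164.
Compare {#3}: total 225.
No size-1 selection does better; minimum is 141.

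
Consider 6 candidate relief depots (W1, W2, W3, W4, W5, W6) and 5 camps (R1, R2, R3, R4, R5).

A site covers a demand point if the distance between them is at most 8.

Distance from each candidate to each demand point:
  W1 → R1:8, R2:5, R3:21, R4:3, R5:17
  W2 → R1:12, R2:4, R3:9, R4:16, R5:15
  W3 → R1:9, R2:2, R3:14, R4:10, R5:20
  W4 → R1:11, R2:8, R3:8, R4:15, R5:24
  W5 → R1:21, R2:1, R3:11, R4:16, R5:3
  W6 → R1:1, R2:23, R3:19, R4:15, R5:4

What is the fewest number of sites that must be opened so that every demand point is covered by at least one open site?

3

Coverage sets (demand points within 8 of each site):
  W1: {R1, R2, R4}
  W2: {R2}
  W3: {R2}
  W4: {R2, R3}
  W5: {R2, R5}
  W6: {R1, R5}
No 2 sites suffice: every size-2 union leaves at least one demand point uncovered.
But {W1, W4, W5} covers everything, so the minimum is 3.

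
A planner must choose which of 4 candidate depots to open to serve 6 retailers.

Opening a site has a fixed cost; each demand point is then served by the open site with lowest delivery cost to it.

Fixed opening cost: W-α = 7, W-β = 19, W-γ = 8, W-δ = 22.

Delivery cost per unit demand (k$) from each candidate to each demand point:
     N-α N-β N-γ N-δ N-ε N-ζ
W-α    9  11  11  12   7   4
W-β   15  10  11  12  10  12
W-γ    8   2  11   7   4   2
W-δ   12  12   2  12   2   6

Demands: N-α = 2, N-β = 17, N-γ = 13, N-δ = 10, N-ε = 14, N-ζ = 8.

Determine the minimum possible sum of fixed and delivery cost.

220

Open {W-γ, W-δ}: assign each demand point to its cheapest open site.
  N-α→W-γ 2×8=16, N-β→W-γ 17×2=34, N-γ→W-δ 13×2=26, N-δ→W-γ 10×7=70, N-ε→W-δ 14×2=28, N-ζ→W-γ 8×2=16
  delivery cost 190, fixed 30 → total 220.
Compare {W-α, W-γ, W-δ}: delivery cost 190 + fixed 37 = 227.
Compare {W-β, W-γ, W-δ}: delivery cost 190 + fixed 49 = 239.
Compare {W-α, W-β, W-γ, W-δ}: delivery cost 190 + fixed 56 = 246.
All other subsets cost ≥ 227. Minimum total cost: 220.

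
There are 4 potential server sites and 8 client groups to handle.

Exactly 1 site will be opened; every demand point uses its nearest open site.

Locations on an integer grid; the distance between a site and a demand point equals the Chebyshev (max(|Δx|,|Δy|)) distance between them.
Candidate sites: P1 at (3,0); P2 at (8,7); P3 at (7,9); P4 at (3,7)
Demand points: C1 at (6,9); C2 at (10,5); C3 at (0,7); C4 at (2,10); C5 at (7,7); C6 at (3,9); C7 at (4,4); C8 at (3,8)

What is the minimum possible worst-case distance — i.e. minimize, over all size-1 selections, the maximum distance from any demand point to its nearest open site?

7

Open {P3}.
  Farthest demand point is C3 at distance 7 (to P3); all others are ≤ 7.
With {P4} the worst case is 7.
With {P2} the worst case is 8.
No size-1 selection achieves below 7.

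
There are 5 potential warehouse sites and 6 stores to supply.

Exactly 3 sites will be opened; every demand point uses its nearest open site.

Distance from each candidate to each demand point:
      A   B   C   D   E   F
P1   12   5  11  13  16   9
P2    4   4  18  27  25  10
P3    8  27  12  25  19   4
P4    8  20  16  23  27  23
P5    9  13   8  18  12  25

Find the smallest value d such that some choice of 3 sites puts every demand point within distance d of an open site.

Open {P1, P2, P5}.
  Farthest demand point is D at distance 13 (to P1); all others are ≤ 13.
With {P1, P3, P5} the worst case is 13.
With {P1, P4, P5} the worst case is 13.
No size-3 selection achieves below 13.

13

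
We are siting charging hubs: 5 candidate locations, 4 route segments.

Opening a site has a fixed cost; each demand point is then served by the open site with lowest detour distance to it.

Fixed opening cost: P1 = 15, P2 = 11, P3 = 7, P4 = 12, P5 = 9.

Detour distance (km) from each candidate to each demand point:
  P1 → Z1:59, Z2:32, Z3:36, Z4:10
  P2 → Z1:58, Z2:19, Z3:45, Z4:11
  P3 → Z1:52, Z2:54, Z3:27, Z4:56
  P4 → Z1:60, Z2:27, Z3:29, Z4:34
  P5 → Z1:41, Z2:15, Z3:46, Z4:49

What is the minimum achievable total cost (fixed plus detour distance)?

121

Open {P2, P3, P5}: assign each demand point to its cheapest open site.
  Z1→P5 41, Z2→P5 15, Z3→P3 27, Z4→P2 11
  detour distance 94, fixed 27 → total 121.
Compare {P1, P3, P5}: detour distance 93 + fixed 31 = 124.
Compare {P1, P5}: detour distance 102 + fixed 24 = 126.
Compare {P2, P3}: detour distance 109 + fixed 18 = 127.
All other subsets cost ≥ 124. Minimum total cost: 121.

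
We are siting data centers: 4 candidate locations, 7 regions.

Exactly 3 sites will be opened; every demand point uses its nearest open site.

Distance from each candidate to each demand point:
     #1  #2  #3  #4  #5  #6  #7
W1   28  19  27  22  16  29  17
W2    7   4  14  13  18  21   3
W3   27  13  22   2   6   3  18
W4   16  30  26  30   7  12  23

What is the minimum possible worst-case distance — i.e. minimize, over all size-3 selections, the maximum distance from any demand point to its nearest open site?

14

Open {W1, W2, W3}.
  Farthest demand point is #3 at distance 14 (to W2); all others are ≤ 14.
With {W1, W2, W4} the worst case is 14.
With {W2, W3, W4} the worst case is 14.
No size-3 selection achieves below 14.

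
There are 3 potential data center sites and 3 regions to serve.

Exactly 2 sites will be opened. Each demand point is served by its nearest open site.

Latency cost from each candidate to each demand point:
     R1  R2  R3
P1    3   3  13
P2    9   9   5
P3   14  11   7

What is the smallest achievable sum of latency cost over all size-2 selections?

Open {P1, P2}.
  R1→P1 3, R2→P1 3, R3→P2 5  ⇒ total 11.
Compare {P1, P3}: total 13.
Compare {P2, P3}: total 23.

11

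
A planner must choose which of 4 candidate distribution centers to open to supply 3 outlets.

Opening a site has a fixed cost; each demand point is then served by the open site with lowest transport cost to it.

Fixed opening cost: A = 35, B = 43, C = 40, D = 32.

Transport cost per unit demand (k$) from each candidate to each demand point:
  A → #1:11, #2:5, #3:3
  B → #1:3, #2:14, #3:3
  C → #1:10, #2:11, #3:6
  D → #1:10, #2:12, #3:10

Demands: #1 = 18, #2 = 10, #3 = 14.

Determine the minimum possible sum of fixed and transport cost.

224

Open {A, B}: assign each demand point to its cheapest open site.
  #1→B 18×3=54, #2→A 10×5=50, #3→A 14×3=42
  transport cost 146, fixed 78 → total 224.
Compare {A, B, D}: transport cost 146 + fixed 110 = 256.
Compare {A, B, C}: transport cost 146 + fixed 118 = 264.
Compare {B}: transport cost 236 + fixed 43 = 279.
All other subsets cost ≥ 256. Minimum total cost: 224.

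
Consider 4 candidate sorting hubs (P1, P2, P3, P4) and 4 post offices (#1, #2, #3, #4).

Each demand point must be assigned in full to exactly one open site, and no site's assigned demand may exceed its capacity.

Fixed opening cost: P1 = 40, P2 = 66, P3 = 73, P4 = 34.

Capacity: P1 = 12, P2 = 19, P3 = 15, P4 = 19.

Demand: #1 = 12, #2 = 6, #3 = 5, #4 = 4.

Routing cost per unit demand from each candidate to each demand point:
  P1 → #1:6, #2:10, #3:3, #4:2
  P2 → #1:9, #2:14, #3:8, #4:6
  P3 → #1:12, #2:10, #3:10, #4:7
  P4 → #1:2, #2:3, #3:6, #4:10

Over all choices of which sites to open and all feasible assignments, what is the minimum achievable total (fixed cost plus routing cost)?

Open {P1, P4}; cheapest assignment that respects the capacities:
  P1 (cap 12, load 9): #3, #4 — cost 5×3 + 4×2 = 23
  P4 (cap 19, load 18): #1, #2 — cost 12×2 + 6×3 = 42
  Shipping 65, fixed 74 → total 139.
  Any other capacity-feasible assignment to {P1, P4} ships for at least 65.
Compare {P1, P2, P4}: its best feasible assignment gives total 205.
Compare {P2, P4}: its best feasible assignment gives total 206.
Every other set of open sites that can feasibly serve all demand totals ≥ 205 even under its best assignment. Minimum: 139.

139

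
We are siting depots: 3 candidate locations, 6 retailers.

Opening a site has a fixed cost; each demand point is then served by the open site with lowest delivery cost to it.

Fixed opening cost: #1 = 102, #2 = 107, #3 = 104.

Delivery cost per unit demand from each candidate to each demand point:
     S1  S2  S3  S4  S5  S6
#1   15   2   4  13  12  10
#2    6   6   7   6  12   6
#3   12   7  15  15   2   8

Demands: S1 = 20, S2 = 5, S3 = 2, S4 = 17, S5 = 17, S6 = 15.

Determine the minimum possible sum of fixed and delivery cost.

Open {#2, #3}: assign each demand point to its cheapest open site.
  S1→#2 20×6=120, S2→#2 5×6=30, S3→#2 2×7=14, S4→#2 17×6=102, S5→#3 17×2=34, S6→#2 15×6=90
  delivery cost 390, fixed 211 → total 601.
Compare {#2}: delivery cost 560 + fixed 107 = 667.
Compare {#1, #2, #3}: delivery cost 364 + fixed 313 = 677.
Compare {#1, #2}: delivery cost 534 + fixed 209 = 743.
All other subsets cost ≥ 667. Minimum total cost: 601.

601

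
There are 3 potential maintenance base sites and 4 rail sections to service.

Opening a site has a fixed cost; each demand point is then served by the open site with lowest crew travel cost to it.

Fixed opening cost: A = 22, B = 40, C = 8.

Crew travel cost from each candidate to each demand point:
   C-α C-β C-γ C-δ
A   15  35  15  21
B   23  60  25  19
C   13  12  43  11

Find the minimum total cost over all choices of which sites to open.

Open {A, C}: assign each demand point to its cheapest open site.
  C-α→C 13, C-β→C 12, C-γ→A 15, C-δ→C 11
  crew travel cost 51, fixed 30 → total 81.
Compare {C}: crew travel cost 79 + fixed 8 = 87.
Compare {A}: crew travel cost 86 + fixed 22 = 108.
Compare {B, C}: crew travel cost 61 + fixed 48 = 109.
All other subsets cost ≥ 87. Minimum total cost: 81.

81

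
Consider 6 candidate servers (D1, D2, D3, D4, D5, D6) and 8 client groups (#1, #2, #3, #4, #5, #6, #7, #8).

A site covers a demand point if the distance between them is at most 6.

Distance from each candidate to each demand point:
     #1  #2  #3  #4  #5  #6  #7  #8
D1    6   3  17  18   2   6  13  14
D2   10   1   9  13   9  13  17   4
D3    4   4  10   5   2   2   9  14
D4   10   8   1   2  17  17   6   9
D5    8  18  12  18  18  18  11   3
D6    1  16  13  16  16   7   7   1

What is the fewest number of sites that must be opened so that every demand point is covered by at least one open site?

3

Coverage sets (demand points within 6 of each site):
  D1: {#1, #2, #5, #6}
  D2: {#2, #8}
  D3: {#1, #2, #4, #5, #6}
  D4: {#3, #4, #7}
  D5: {#8}
  D6: {#1, #8}
No 2 sites suffice: every size-2 union leaves at least one demand point uncovered.
But {D1, D2, D4} covers everything, so the minimum is 3.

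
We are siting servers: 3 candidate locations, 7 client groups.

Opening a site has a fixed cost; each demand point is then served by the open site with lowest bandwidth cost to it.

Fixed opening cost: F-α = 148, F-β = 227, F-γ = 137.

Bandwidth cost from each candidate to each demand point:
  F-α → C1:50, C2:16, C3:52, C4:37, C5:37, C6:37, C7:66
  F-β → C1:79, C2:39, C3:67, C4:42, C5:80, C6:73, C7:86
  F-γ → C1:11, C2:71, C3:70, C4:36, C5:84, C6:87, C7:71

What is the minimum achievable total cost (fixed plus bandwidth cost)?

443

Open {F-α}: assign each demand point to its cheapest open site.
  C1→F-α 50, C2→F-α 16, C3→F-α 52, C4→F-α 37, C5→F-α 37, C6→F-α 37, C7→F-α 66
  bandwidth cost 295, fixed 148 → total 443.
Compare {F-α, F-γ}: bandwidth cost 255 + fixed 285 = 540.
Compare {F-γ}: bandwidth cost 430 + fixed 137 = 567.
Compare {F-α, F-β}: bandwidth cost 295 + fixed 375 = 670.
All other subsets cost ≥ 540. Minimum total cost: 443.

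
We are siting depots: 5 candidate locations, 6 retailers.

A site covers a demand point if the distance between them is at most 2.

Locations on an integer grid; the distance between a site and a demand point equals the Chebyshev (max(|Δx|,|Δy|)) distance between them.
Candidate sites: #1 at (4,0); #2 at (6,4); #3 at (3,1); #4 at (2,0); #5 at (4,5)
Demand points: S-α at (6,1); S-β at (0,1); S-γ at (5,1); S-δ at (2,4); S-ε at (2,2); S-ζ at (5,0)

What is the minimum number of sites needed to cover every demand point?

3

Coverage sets (demand points within 2 of each site):
  #1: {S-α, S-γ, S-ε, S-ζ}
  #2: {}
  #3: {S-γ, S-ε, S-ζ}
  #4: {S-β, S-ε}
  #5: {S-δ}
No 2 sites suffice: every size-2 union leaves at least one demand point uncovered.
But {#1, #4, #5} covers everything, so the minimum is 3.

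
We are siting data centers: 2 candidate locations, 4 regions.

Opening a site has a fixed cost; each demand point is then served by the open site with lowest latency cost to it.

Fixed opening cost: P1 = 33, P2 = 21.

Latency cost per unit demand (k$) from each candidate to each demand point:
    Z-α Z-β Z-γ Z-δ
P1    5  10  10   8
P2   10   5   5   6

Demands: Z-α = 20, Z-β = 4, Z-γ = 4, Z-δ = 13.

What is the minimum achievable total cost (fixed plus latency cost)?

Open {P1, P2}: assign each demand point to its cheapest open site.
  Z-α→P1 20×5=100, Z-β→P2 4×5=20, Z-γ→P2 4×5=20, Z-δ→P2 13×6=78
  latency cost 218, fixed 54 → total 272.
Compare {P1}: latency cost 284 + fixed 33 = 317.
Compare {P2}: latency cost 318 + fixed 21 = 339.

272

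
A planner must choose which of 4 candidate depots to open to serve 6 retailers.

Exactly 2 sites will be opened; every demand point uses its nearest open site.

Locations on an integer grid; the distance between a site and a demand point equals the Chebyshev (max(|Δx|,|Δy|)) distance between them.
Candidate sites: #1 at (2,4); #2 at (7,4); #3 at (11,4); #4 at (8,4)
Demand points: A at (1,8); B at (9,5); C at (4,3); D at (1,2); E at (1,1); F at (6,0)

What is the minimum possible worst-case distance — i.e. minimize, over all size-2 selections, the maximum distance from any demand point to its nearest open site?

Open {#1, #2}.
  Farthest demand point is A at distance 4 (to #1); all others are ≤ 4.
With {#1, #3} the worst case is 4.
With {#1, #4} the worst case is 4.
No size-2 selection achieves below 4.

4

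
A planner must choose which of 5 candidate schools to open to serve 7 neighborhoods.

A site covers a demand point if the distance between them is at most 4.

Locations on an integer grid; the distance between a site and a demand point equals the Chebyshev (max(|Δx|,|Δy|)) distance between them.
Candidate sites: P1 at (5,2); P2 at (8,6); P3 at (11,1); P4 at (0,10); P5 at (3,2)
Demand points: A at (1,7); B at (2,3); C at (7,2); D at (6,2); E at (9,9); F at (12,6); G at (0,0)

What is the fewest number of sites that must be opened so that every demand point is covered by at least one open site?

Coverage sets (demand points within 4 of each site):
  P1: {B, C, D}
  P2: {C, D, E, F}
  P3: {C}
  P4: {A}
  P5: {B, C, D, G}
No 2 sites suffice: every size-2 union leaves at least one demand point uncovered.
But {P2, P4, P5} covers everything, so the minimum is 3.

3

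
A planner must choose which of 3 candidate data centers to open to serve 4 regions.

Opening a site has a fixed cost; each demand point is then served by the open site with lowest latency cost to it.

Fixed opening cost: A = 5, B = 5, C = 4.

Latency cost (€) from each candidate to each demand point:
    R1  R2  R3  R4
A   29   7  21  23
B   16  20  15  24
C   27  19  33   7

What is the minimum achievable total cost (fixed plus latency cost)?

Open {A, B, C}: assign each demand point to its cheapest open site.
  R1→B 16, R2→A 7, R3→B 15, R4→C 7
  latency cost 45, fixed 14 → total 59.
Compare {B, C}: latency cost 57 + fixed 9 = 66.
Compare {A, B}: latency cost 61 + fixed 10 = 71.
Compare {A, C}: latency cost 62 + fixed 9 = 71.
All other subsets cost ≥ 66. Minimum total cost: 59.

59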